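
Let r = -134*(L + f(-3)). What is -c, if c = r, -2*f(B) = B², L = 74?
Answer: 9313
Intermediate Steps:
f(B) = -B²/2
r = -9313 (r = -134*(74 - ½*(-3)²) = -134*(74 - ½*9) = -134*(74 - 9/2) = -134*139/2 = -9313)
c = -9313
-c = -1*(-9313) = 9313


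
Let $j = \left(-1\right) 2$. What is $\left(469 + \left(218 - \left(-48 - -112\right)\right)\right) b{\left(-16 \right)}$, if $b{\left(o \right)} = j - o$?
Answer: $8722$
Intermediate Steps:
$j = -2$
$b{\left(o \right)} = -2 - o$
$\left(469 + \left(218 - \left(-48 - -112\right)\right)\right) b{\left(-16 \right)} = \left(469 + \left(218 - \left(-48 - -112\right)\right)\right) \left(-2 - -16\right) = \left(469 + \left(218 - \left(-48 + 112\right)\right)\right) \left(-2 + 16\right) = \left(469 + \left(218 - 64\right)\right) 14 = \left(469 + 154\right) 14 = 623 \cdot 14 = 8722$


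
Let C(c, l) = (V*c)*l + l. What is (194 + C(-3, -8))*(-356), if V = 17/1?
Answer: -211464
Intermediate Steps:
V = 17 (V = 17*1 = 17)
C(c, l) = l + 17*c*l (C(c, l) = (17*c)*l + l = 17*c*l + l = l + 17*c*l)
(194 + C(-3, -8))*(-356) = (194 - 8*(1 + 17*(-3)))*(-356) = (194 - 8*(1 - 51))*(-356) = (194 - 8*(-50))*(-356) = (194 + 400)*(-356) = 594*(-356) = -211464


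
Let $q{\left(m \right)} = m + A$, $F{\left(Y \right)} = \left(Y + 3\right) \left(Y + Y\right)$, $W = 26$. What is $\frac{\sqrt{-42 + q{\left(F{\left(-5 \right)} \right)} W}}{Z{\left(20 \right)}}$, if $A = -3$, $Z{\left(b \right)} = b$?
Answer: $1$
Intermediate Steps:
$F{\left(Y \right)} = 2 Y \left(3 + Y\right)$ ($F{\left(Y \right)} = \left(3 + Y\right) 2 Y = 2 Y \left(3 + Y\right)$)
$q{\left(m \right)} = -3 + m$ ($q{\left(m \right)} = m - 3 = -3 + m$)
$\frac{\sqrt{-42 + q{\left(F{\left(-5 \right)} \right)} W}}{Z{\left(20 \right)}} = \frac{\sqrt{-42 + \left(-3 + 2 \left(-5\right) \left(3 - 5\right)\right) 26}}{20} = \sqrt{-42 + \left(-3 + 2 \left(-5\right) \left(-2\right)\right) 26} \cdot \frac{1}{20} = \sqrt{-42 + \left(-3 + 20\right) 26} \cdot \frac{1}{20} = \sqrt{-42 + 17 \cdot 26} \cdot \frac{1}{20} = \sqrt{-42 + 442} \cdot \frac{1}{20} = \sqrt{400} \cdot \frac{1}{20} = 20 \cdot \frac{1}{20} = 1$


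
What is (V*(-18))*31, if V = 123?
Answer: -68634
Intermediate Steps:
(V*(-18))*31 = (123*(-18))*31 = -2214*31 = -68634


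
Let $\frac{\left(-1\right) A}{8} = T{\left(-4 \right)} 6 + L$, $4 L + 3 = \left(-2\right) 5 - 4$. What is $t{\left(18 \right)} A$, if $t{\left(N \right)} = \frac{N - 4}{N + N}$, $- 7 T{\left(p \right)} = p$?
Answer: $\frac{23}{9} \approx 2.5556$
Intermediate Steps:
$T{\left(p \right)} = - \frac{p}{7}$
$t{\left(N \right)} = \frac{-4 + N}{2 N}$
$L = - \frac{17}{4}$ ($L = - \frac{3}{4} + \frac{\left(-2\right) 5 - 4}{4} = - \frac{3}{4} + \frac{-10 - 4}{4} = - \frac{3}{4} + \frac{1}{4} \left(-14\right) = - \frac{3}{4} - \frac{7}{2} = - \frac{17}{4} \approx -4.25$)
$A = \frac{46}{7}$ ($A = - 8 \left(\left(- \frac{1}{7}\right) \left(-4\right) 6 - \frac{17}{4}\right) = - 8 \left(\frac{4}{7} \cdot 6 - \frac{17}{4}\right) = - 8 \left(\frac{24}{7} - \frac{17}{4}\right) = \left(-8\right) \left(- \frac{23}{28}\right) = \frac{46}{7} \approx 6.5714$)
$t{\left(18 \right)} A = \frac{-4 + 18}{2 \cdot 18} \cdot \frac{46}{7} = \frac{1}{2} \cdot \frac{1}{18} \cdot 14 \cdot \frac{46}{7} = \frac{7}{18} \cdot \frac{46}{7} = \frac{23}{9}$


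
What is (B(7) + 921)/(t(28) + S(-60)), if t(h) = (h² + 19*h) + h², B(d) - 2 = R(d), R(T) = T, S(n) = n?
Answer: 31/68 ≈ 0.45588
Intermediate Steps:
B(d) = 2 + d
t(h) = 2*h² + 19*h
(B(7) + 921)/(t(28) + S(-60)) = ((2 + 7) + 921)/(28*(19 + 2*28) - 60) = (9 + 921)/(28*(19 + 56) - 60) = 930/(28*75 - 60) = 930/(2100 - 60) = 930/2040 = 930*(1/2040) = 31/68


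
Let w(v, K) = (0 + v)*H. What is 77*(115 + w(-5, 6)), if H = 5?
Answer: 6930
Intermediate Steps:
w(v, K) = 5*v (w(v, K) = (0 + v)*5 = v*5 = 5*v)
77*(115 + w(-5, 6)) = 77*(115 + 5*(-5)) = 77*(115 - 25) = 77*90 = 6930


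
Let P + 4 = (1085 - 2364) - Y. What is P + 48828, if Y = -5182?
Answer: 52727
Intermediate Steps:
P = 3899 (P = -4 + ((1085 - 2364) - 1*(-5182)) = -4 + (-1279 + 5182) = -4 + 3903 = 3899)
P + 48828 = 3899 + 48828 = 52727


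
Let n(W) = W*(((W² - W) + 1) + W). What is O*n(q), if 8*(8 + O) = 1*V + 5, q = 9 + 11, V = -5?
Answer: -64160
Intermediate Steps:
q = 20
n(W) = W*(1 + W²) (n(W) = W*((1 + W² - W) + W) = W*(1 + W²))
O = -8 (O = -8 + (1*(-5) + 5)/8 = -8 + (-5 + 5)/8 = -8 + (⅛)*0 = -8 + 0 = -8)
O*n(q) = -8*(20 + 20³) = -8*(20 + 8000) = -8*8020 = -64160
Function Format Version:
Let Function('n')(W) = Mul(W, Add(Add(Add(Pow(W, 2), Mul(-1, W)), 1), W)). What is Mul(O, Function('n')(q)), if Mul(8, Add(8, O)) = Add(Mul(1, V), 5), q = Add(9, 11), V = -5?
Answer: -64160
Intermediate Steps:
q = 20
Function('n')(W) = Mul(W, Add(1, Pow(W, 2))) (Function('n')(W) = Mul(W, Add(Add(1, Pow(W, 2), Mul(-1, W)), W)) = Mul(W, Add(1, Pow(W, 2))))
O = -8 (O = Add(-8, Mul(Rational(1, 8), Add(Mul(1, -5), 5))) = Add(-8, Mul(Rational(1, 8), Add(-5, 5))) = Add(-8, Mul(Rational(1, 8), 0)) = Add(-8, 0) = -8)
Mul(O, Function('n')(q)) = Mul(-8, Add(20, Pow(20, 3))) = Mul(-8, Add(20, 8000)) = Mul(-8, 8020) = -64160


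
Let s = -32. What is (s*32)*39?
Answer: -39936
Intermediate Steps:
(s*32)*39 = -32*32*39 = -1024*39 = -39936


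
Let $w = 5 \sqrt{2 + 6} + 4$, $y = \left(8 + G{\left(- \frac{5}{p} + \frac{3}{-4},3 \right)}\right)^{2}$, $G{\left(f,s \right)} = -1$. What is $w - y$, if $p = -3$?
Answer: $-45 + 10 \sqrt{2} \approx -30.858$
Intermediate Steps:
$y = 49$ ($y = \left(8 - 1\right)^{2} = 7^{2} = 49$)
$w = 4 + 10 \sqrt{2}$ ($w = 5 \sqrt{8} + 4 = 5 \cdot 2 \sqrt{2} + 4 = 10 \sqrt{2} + 4 = 4 + 10 \sqrt{2} \approx 18.142$)
$w - y = \left(4 + 10 \sqrt{2}\right) - 49 = -45 + 10 \sqrt{2}$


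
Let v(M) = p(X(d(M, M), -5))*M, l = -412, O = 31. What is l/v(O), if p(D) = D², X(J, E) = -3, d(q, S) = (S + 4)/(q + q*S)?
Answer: -412/279 ≈ -1.4767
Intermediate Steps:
d(q, S) = (4 + S)/(q + S*q)
v(M) = 9*M (v(M) = (-3)²*M = 9*M)
l/v(O) = -412/(9*31) = -412/279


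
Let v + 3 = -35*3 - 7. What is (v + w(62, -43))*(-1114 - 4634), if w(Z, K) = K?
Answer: 908184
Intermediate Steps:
v = -115 (v = -3 + (-35*3 - 7) = -3 + (-105 - 7) = -3 - 112 = -115)
(v + w(62, -43))*(-1114 - 4634) = (-115 - 43)*(-1114 - 4634) = -158*(-5748) = 908184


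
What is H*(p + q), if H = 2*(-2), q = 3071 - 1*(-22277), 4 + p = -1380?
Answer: -95856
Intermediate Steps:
p = -1384 (p = -4 - 1380 = -1384)
q = 25348 (q = 3071 + 22277 = 25348)
H = -4
H*(p + q) = -4*(-1384 + 25348) = -4*23964 = -95856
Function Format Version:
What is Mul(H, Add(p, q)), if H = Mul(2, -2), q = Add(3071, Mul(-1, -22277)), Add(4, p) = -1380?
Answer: -95856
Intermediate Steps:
p = -1384 (p = Add(-4, -1380) = -1384)
q = 25348 (q = Add(3071, 22277) = 25348)
H = -4
Mul(H, Add(p, q)) = Mul(-4, Add(-1384, 25348)) = Mul(-4, 23964) = -95856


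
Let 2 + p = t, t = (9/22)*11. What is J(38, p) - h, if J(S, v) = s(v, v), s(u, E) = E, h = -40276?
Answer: 80557/2 ≈ 40279.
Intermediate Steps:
t = 9/2 (t = (9*(1/22))*11 = (9/22)*11 = 9/2 ≈ 4.5000)
p = 5/2 (p = -2 + 9/2 = 5/2 ≈ 2.5000)
J(S, v) = v
J(38, p) - h = 5/2 - 1*(-40276) = 5/2 + 40276 = 80557/2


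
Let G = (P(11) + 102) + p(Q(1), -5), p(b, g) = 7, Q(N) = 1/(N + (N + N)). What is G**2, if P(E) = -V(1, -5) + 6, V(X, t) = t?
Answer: 14400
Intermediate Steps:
Q(N) = 1/(3*N) (Q(N) = 1/(N + 2*N) = 1/(3*N))
P(E) = 11 (P(E) = -1*(-5) + 6 = 5 + 6 = 11)
G = 120 (G = (11 + 102) + 7 = 113 + 7 = 120)
G**2 = 120**2 = 14400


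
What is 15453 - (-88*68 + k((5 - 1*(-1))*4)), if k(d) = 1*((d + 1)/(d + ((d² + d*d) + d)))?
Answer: 1028975/48 ≈ 21437.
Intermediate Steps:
k(d) = (1 + d)/(2*d + 2*d²) (k(d) = 1*((1 + d)/(d + ((d² + d²) + d))) = 1*((1 + d)/(d + (2*d² + d))) = 1*((1 + d)/(d + (d + 2*d²))) = 1*((1 + d)/(2*d + 2*d²)) = (1 + d)/(2*d + 2*d²))
15453 - (-88*68 + k((5 - 1*(-1))*4)) = 15453 - (-88*68 + 1/(2*(((5 - 1*(-1))*4)))) = 15453 - (-5984 + 1/(2*(((5 + 1)*4)))) = 15453 - (-5984 + 1/(2*((6*4)))) = 15453 - (-5984 + (½)/24) = 15453 - (-5984 + (½)*(1/24)) = 15453 - (-5984 + 1/48) = 15453 - 1*(-287231/48) = 15453 + 287231/48 = 1028975/48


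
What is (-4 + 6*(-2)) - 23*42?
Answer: -982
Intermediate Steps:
(-4 + 6*(-2)) - 23*42 = (-4 - 12) - 966 = -16 - 966 = -982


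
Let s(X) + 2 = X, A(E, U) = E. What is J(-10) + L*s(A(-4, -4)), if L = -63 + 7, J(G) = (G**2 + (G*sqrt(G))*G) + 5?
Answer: 441 + 100*I*sqrt(10) ≈ 441.0 + 316.23*I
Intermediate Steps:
J(G) = 5 + G**2 + G**(5/2) (J(G) = (G**2 + G**(3/2)*G) + 5 = (G**2 + G**(5/2)) + 5 = 5 + G**2 + G**(5/2))
s(X) = -2 + X
L = -56
J(-10) + L*s(A(-4, -4)) = (5 + (-10)**2 + (-10)**(5/2)) - 56*(-2 - 4) = (5 + 100 + 100*I*sqrt(10)) - 56*(-6) = (105 + 100*I*sqrt(10)) + 336 = 441 + 100*I*sqrt(10)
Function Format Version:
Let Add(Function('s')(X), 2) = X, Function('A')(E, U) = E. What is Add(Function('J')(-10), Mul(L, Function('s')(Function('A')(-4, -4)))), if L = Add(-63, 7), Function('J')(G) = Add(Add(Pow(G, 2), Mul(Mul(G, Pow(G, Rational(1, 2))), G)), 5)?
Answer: Add(441, Mul(100, I, Pow(10, Rational(1, 2)))) ≈ Add(441.00, Mul(316.23, I))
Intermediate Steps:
Function('J')(G) = Add(5, Pow(G, 2), Pow(G, Rational(5, 2))) (Function('J')(G) = Add(Add(Pow(G, 2), Mul(Pow(G, Rational(3, 2)), G)), 5) = Add(Add(Pow(G, 2), Pow(G, Rational(5, 2))), 5) = Add(5, Pow(G, 2), Pow(G, Rational(5, 2))))
Function('s')(X) = Add(-2, X)
L = -56
Add(Function('J')(-10), Mul(L, Function('s')(Function('A')(-4, -4)))) = Add(Add(5, Pow(-10, 2), Pow(-10, Rational(5, 2))), Mul(-56, Add(-2, -4))) = Add(Add(5, 100, Mul(100, I, Pow(10, Rational(1, 2)))), Mul(-56, -6)) = Add(Add(105, Mul(100, I, Pow(10, Rational(1, 2)))), 336) = Add(441, Mul(100, I, Pow(10, Rational(1, 2))))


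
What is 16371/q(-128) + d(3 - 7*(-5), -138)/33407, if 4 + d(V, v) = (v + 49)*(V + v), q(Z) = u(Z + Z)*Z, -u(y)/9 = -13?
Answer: -45964389/55589248 ≈ -0.82686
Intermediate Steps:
u(y) = 117 (u(y) = -9*(-13) = 117)
q(Z) = 117*Z
d(V, v) = -4 + (49 + v)*(V + v) (d(V, v) = -4 + (v + 49)*(V + v) = -4 + (49 + v)*(V + v))
16371/q(-128) + d(3 - 7*(-5), -138)/33407 = 16371/((117*(-128))) + (-4 + (-138)² + 49*(3 - 7*(-5)) + 49*(-138) + (3 - 7*(-5))*(-138))/33407 = 16371/(-14976) + (-4 + 19044 + 49*(3 + 35) - 6762 + (3 + 35)*(-138))*(1/33407) = 16371*(-1/14976) + (-4 + 19044 + 49*38 - 6762 + 38*(-138))*(1/33407) = -1819/1664 + (-4 + 19044 + 1862 - 6762 - 5244)*(1/33407) = -1819/1664 + 8896*(1/33407) = -1819/1664 + 8896/33407 = -45964389/55589248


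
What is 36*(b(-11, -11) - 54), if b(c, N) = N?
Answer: -2340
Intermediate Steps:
36*(b(-11, -11) - 54) = 36*(-11 - 54) = 36*(-65) = -2340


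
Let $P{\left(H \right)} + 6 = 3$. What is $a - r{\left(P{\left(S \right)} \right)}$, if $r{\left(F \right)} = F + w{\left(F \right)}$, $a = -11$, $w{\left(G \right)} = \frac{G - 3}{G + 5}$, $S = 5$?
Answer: $-5$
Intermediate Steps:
$P{\left(H \right)} = -3$ ($P{\left(H \right)} = -6 + 3 = -3$)
$w{\left(G \right)} = \frac{-3 + G}{5 + G}$
$r{\left(F \right)} = F + \frac{-3 + F}{5 + F}$
$a - r{\left(P{\left(S \right)} \right)} = -11 - \frac{-3 - 3 - 3 \left(5 - 3\right)}{5 - 3} = -11 - \frac{-3 - 3 - 6}{2} = -11 - \frac{1}{2} \left(-12\right) = -11 - -6 = -11 + 6 = -5$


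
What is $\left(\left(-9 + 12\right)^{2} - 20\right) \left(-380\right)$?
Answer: $4180$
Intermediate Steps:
$\left(\left(-9 + 12\right)^{2} - 20\right) \left(-380\right) = \left(3^{2} - 20\right) \left(-380\right) = \left(9 - 20\right) \left(-380\right) = \left(-11\right) \left(-380\right) = 4180$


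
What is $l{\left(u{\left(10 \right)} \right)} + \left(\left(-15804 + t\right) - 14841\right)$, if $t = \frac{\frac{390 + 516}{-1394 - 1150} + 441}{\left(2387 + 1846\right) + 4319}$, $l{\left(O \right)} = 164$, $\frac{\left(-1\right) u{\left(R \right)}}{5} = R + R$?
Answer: $- \frac{110525382255}{3626048} \approx -30481.0$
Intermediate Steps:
$u{\left(R \right)} = - 10 R$ ($u{\left(R \right)} = - 5 \left(R + R\right) = - 5 \cdot 2 R = - 10 R$)
$t = \frac{186833}{3626048}$ ($t = \frac{\frac{906}{-2544} + 441}{4233 + 4319} = \frac{906 \left(- \frac{1}{2544}\right) + 441}{8552} = \left(- \frac{151}{424} + 441\right) \frac{1}{8552} = \frac{186833}{424} \cdot \frac{1}{8552} = \frac{186833}{3626048} \approx 0.051525$)
$l{\left(u{\left(10 \right)} \right)} + \left(\left(-15804 + t\right) - 14841\right) = 164 + \left(\left(-15804 + \frac{186833}{3626048}\right) - 14841\right) = 164 - \frac{111120054127}{3626048} = - \frac{110525382255}{3626048}$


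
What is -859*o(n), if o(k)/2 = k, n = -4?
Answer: 6872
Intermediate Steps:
o(k) = 2*k
-859*o(n) = -1718*(-4) = -859*(-8) = 6872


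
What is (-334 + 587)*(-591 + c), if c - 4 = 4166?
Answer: 905487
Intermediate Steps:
c = 4170 (c = 4 + 4166 = 4170)
(-334 + 587)*(-591 + c) = (-334 + 587)*(-591 + 4170) = 253*3579 = 905487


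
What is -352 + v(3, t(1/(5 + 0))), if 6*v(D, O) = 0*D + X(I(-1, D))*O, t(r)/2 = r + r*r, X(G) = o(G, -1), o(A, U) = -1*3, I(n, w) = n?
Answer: -8806/25 ≈ -352.24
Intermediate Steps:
o(A, U) = -3
X(G) = -3
t(r) = 2*r + 2*r**2 (t(r) = 2*(r + r*r) = 2*(r + r**2) = 2*r + 2*r**2)
v(D, O) = -O/2 (v(D, O) = (0*D - 3*O)/6 = (0 - 3*O)/6 = (-3*O)/6 = -O/2)
-352 + v(3, t(1/(5 + 0))) = -352 - (1 + 1/(5 + 0))/(5 + 0) = -352 - (1 + 1/5)/5 = -352 - 6/(5*5) = -352 - 1/2*12/25 = -352 - 6/25 = -8806/25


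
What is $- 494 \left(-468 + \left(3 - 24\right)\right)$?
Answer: $241566$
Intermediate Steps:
$- 494 \left(-468 + \left(3 - 24\right)\right) = - 494 \left(-468 - 21\right) = \left(-494\right) \left(-489\right) = 241566$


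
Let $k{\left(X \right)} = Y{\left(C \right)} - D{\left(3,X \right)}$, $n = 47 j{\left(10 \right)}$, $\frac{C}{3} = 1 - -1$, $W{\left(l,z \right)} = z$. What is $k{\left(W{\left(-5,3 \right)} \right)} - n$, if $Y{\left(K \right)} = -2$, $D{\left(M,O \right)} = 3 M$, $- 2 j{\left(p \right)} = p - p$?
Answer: $-11$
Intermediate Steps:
$j{\left(p \right)} = 0$ ($j{\left(p \right)} = - \frac{p - p}{2} = \left(- \frac{1}{2}\right) 0 = 0$)
$C = 6$ ($C = 3 \left(1 - -1\right) = 3 \left(1 + 1\right) = 3 \cdot 2 = 6$)
$n = 0$ ($n = 47 \cdot 0 = 0$)
$k{\left(X \right)} = -11$ ($k{\left(X \right)} = -2 - 3 \cdot 3 = -2 - 9 = -11$)
$k{\left(W{\left(-5,3 \right)} \right)} - n = -11 - 0 = -11 + 0 = -11$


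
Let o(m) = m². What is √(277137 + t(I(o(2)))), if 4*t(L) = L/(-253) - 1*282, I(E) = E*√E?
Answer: √70938996370/506 ≈ 526.37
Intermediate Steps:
I(E) = E^(3/2)
t(L) = -141/2 - L/1012 (t(L) = (L/(-253) - 1*282)/4 = (L*(-1/253) - 282)/4 = (-L/253 - 282)/4 = (-282 - L/253)/4 = -141/2 - L/1012)
√(277137 + t(I(o(2)))) = √(277137 + (-141/2 - (2²)^(3/2)/1012)) = √(277137 + (-141/2 - 4^(3/2)/1012)) = √(277137 + (-141/2 - 1/1012*8)) = √(277137 + (-141/2 - 2/253)) = √(277137 - 35677/506) = √(140195645/506) = √70938996370/506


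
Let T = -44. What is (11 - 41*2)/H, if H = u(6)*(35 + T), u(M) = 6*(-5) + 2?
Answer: -71/252 ≈ -0.28175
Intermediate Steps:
u(M) = -28 (u(M) = -30 + 2 = -28)
H = 252 (H = -28*(35 - 44) = -28*(-9) = 252)
(11 - 41*2)/H = (11 - 41*2)/252 = (11 - 82)*(1/252) = -71*1/252 = -71/252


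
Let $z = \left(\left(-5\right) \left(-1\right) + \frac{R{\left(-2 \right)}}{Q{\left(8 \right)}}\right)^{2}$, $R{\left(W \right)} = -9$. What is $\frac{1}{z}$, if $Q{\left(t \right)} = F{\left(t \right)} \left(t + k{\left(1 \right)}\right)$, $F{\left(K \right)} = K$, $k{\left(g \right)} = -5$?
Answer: $\frac{64}{1369} \approx 0.046749$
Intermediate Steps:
$Q{\left(t \right)} = t \left(-5 + t\right)$ ($Q{\left(t \right)} = t \left(t - 5\right) = t \left(-5 + t\right)$)
$z = \frac{1369}{64}$ ($z = \left(\left(-5\right) \left(-1\right) - \frac{9}{8 \left(-5 + 8\right)}\right)^{2} = \left(5 - \frac{9}{8 \cdot 3}\right)^{2} = \left(5 - \frac{9}{24}\right)^{2} = \left(5 - \frac{3}{8}\right)^{2} = \left(\frac{37}{8}\right)^{2} = \frac{1369}{64} \approx 21.391$)
$\frac{1}{z} = \frac{1}{\frac{1369}{64}} = \frac{64}{1369}$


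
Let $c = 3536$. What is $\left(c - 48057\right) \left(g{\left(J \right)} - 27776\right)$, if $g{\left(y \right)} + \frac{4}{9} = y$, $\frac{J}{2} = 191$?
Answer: $\frac{10976652550}{9} \approx 1.2196 \cdot 10^{9}$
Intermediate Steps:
$J = 382$ ($J = 2 \cdot 191 = 382$)
$g{\left(y \right)} = - \frac{4}{9} + y$
$\left(c - 48057\right) \left(g{\left(J \right)} - 27776\right) = \left(3536 - 48057\right) \left(\left(- \frac{4}{9} + 382\right) - 27776\right) = - 44521 \left(\frac{3434}{9} - 27776\right) = \left(-44521\right) \left(- \frac{246550}{9}\right) = \frac{10976652550}{9}$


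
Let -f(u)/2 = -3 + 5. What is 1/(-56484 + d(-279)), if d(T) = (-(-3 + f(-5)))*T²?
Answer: 1/488403 ≈ 2.0475e-6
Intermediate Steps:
f(u) = -4 (f(u) = -2*(-3 + 5) = -2*2 = -4)
d(T) = 7*T² (d(T) = (-(-3 - 4))*T² = (-1*(-7))*T² = 7*T²)
1/(-56484 + d(-279)) = 1/(-56484 + 7*(-279)²) = 1/(-56484 + 7*77841) = 1/(-56484 + 544887) = 1/488403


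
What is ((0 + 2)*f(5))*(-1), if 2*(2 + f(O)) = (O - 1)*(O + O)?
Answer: -36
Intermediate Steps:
f(O) = -2 + O*(-1 + O) (f(O) = -2 + ((O - 1)*(O + O))/2 = -2 + ((-1 + O)*(2*O))/2 = -2 + (2*O*(-1 + O))/2 = -2 + O*(-1 + O))
((0 + 2)*f(5))*(-1) = ((0 + 2)*(-2 + 5² - 1*5))*(-1) = (2*(-2 + 25 - 5))*(-1) = (2*18)*(-1) = 36*(-1) = -36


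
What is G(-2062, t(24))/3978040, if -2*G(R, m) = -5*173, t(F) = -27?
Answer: 173/1591216 ≈ 0.00010872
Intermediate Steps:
G(R, m) = 865/2 (G(R, m) = -(-5)*173/2 = -1/2*(-865) = 865/2)
G(-2062, t(24))/3978040 = (865/2)/3978040 = (865/2)*(1/3978040) = 173/1591216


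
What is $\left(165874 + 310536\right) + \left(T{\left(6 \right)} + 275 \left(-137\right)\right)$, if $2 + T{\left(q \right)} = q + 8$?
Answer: $438747$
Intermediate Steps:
$T{\left(q \right)} = 6 + q$ ($T{\left(q \right)} = -2 + \left(q + 8\right) = -2 + \left(8 + q\right) = 6 + q$)
$\left(165874 + 310536\right) + \left(T{\left(6 \right)} + 275 \left(-137\right)\right) = \left(165874 + 310536\right) + \left(\left(6 + 6\right) + 275 \left(-137\right)\right) = 476410 + \left(12 - 37675\right) = 476410 - 37663 = 438747$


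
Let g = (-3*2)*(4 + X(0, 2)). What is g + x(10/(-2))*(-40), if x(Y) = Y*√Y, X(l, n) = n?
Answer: -36 + 200*I*√5 ≈ -36.0 + 447.21*I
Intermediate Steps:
x(Y) = Y^(3/2)
g = -36 (g = (-3*2)*(4 + 2) = -6*6 = -36)
g + x(10/(-2))*(-40) = -36 + (10/(-2))^(3/2)*(-40) = -36 + (10*(-½))^(3/2)*(-40) = -36 + (-5)^(3/2)*(-40) = -36 - 5*I*√5*(-40) = -36 + 200*I*√5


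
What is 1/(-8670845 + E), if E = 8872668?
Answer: 1/201823 ≈ 4.9548e-6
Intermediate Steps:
1/(-8670845 + E) = 1/(-8670845 + 8872668) = 1/201823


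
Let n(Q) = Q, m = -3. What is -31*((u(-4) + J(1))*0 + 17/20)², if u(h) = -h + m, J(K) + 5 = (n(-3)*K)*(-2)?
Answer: -8959/400 ≈ -22.397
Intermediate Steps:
J(K) = -5 + 6*K (J(K) = -5 - 3*K*(-2) = -5 + 6*K)
u(h) = -3 - h (u(h) = -h - 3 = -3 - h)
-31*((u(-4) + J(1))*0 + 17/20)² = -31*(((-3 - 1*(-4)) + (-5 + 6*1))*0 + 17/20)² = -31*(((-3 + 4) + (-5 + 6))*0 + 17*(1/20))² = -31*((1 + 1)*0 + 17/20)² = -31*(2*0 + 17/20)² = -31*(0 + 17/20)² = -31*(17/20)² = -31*289/400 = -8959/400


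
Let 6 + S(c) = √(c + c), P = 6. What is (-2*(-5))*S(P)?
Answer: -60 + 20*√3 ≈ -25.359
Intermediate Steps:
S(c) = -6 + √2*√c (S(c) = -6 + √(c + c) = -6 + √(2*c) = -6 + √2*√c)
(-2*(-5))*S(P) = (-2*(-5))*(-6 + √2*√6) = 10*(-6 + 2*√3) = -60 + 20*√3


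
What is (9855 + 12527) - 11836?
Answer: 10546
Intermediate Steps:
(9855 + 12527) - 11836 = 22382 - 11836 = 10546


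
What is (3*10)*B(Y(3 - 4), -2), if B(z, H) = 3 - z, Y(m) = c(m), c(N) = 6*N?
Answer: 270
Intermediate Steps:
Y(m) = 6*m
(3*10)*B(Y(3 - 4), -2) = (3*10)*(3 - 6*(3 - 4)) = 30*(3 - 6*(-1)) = 30*(3 - 1*(-6)) = 30*(3 + 6) = 30*9 = 270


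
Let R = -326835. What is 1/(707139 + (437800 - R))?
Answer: 1/1471774 ≈ 6.7945e-7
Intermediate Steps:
1/(707139 + (437800 - R)) = 1/(707139 + (437800 - 1*(-326835))) = 1/(707139 + (437800 + 326835)) = 1/(707139 + 764635) = 1/1471774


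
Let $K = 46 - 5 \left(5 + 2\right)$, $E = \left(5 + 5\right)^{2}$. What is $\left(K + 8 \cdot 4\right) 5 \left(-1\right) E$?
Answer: $-21500$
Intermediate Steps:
$E = 100$ ($E = 10^{2} = 100$)
$K = 11$ ($K = 46 - 5 \cdot 7 = 46 - 35 = 11$)
$\left(K + 8 \cdot 4\right) 5 \left(-1\right) E = \left(11 + 8 \cdot 4\right) 5 \left(-1\right) 100 = \left(11 + 32\right) \left(\left(-5\right) 100\right) = 43 \left(-500\right) = -21500$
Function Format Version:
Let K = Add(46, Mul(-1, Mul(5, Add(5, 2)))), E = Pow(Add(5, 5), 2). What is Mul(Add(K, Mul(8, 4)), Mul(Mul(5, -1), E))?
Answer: -21500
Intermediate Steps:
E = 100 (E = Pow(10, 2) = 100)
K = 11 (K = Add(46, Mul(-1, Mul(5, 7))) = Add(46, Mul(-1, 35)) = Add(46, -35) = 11)
Mul(Add(K, Mul(8, 4)), Mul(Mul(5, -1), E)) = Mul(Add(11, Mul(8, 4)), Mul(Mul(5, -1), 100)) = Mul(Add(11, 32), Mul(-5, 100)) = Mul(43, -500) = -21500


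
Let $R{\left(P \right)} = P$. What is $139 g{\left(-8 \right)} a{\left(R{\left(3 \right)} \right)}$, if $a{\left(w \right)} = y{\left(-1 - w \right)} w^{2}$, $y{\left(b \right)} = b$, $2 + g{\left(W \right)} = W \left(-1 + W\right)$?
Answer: $-350280$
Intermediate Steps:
$g{\left(W \right)} = -2 + W \left(-1 + W\right)$
$a{\left(w \right)} = w^{2} \left(-1 - w\right)$ ($a{\left(w \right)} = \left(-1 - w\right) w^{2} = w^{2} \left(-1 - w\right)$)
$139 g{\left(-8 \right)} a{\left(R{\left(3 \right)} \right)} = 139 \left(-2 + \left(-8\right)^{2} - -8\right) 3^{2} \left(-1 - 3\right) = 139 \left(-2 + 64 + 8\right) 9 \left(-1 - 3\right) = 139 \cdot 70 \cdot 9 \left(-4\right) = 9730 \left(-36\right) = -350280$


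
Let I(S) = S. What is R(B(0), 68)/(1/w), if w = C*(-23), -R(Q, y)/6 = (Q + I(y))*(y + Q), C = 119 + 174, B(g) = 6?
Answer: 221416584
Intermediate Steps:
C = 293
R(Q, y) = -6*(Q + y)² (R(Q, y) = -6*(Q + y)*(y + Q) = -6*(Q + y)*(Q + y) = -6*(Q + y)²)
w = -6739 (w = 293*(-23) = -6739)
R(B(0), 68)/(1/w) = (-6*6² - 6*68² - 12*6*68)/(1/(-6739)) = (-6*36 - 6*4624 - 4896)/(-1/6739) = (-216 - 27744 - 4896)*(-6739) = -32856*(-6739) = 221416584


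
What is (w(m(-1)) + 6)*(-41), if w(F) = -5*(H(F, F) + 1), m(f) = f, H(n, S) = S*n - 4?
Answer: -656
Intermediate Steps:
H(n, S) = -4 + S*n
w(F) = 15 - 5*F**2 (w(F) = -5*((-4 + F*F) + 1) = -5*((-4 + F**2) + 1) = -5*(-3 + F**2) = 15 - 5*F**2)
(w(m(-1)) + 6)*(-41) = ((15 - 5*(-1)**2) + 6)*(-41) = ((15 - 5*1) + 6)*(-41) = ((15 - 5) + 6)*(-41) = (10 + 6)*(-41) = 16*(-41) = -656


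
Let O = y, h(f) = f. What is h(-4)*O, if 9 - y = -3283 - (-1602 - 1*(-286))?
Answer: -7904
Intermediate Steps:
y = 1976 (y = 9 - (-3283 - (-1602 - 1*(-286))) = 9 - (-3283 - (-1602 + 286)) = 9 - (-3283 - 1*(-1316)) = 9 - (-3283 + 1316) = 9 - 1*(-1967) = 9 + 1967 = 1976)
O = 1976
h(-4)*O = -4*1976 = -7904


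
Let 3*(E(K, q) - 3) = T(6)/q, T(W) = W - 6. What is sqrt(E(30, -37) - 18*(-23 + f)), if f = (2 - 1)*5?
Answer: sqrt(327) ≈ 18.083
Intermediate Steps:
T(W) = -6 + W
f = 5 (f = 1*5 = 5)
E(K, q) = 3 (E(K, q) = 3 + ((-6 + 6)/q)/3 = 3 + (0/q)/3 = 3 + (1/3)*0 = 3 + 0 = 3)
sqrt(E(30, -37) - 18*(-23 + f)) = sqrt(3 - 18*(-23 + 5)) = sqrt(3 - 18*(-18)) = sqrt(3 + 324) = sqrt(327)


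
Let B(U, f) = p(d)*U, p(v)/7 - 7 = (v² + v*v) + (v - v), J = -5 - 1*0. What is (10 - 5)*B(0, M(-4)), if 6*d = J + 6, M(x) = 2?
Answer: 0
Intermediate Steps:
J = -5 (J = -5 + 0 = -5)
d = ⅙ (d = (-5 + 6)/6 = (⅙)*1 = ⅙ ≈ 0.16667)
p(v) = 49 + 14*v² (p(v) = 49 + 7*((v² + v*v) + (v - v)) = 49 + 7*((v² + v²) + 0) = 49 + 7*(2*v² + 0) = 49 + 7*(2*v²) = 49 + 14*v²)
B(U, f) = 889*U/18 (B(U, f) = (49 + 14*(⅙)²)*U = (49 + 14*(1/36))*U = (49 + 7/18)*U = 889*U/18)
(10 - 5)*B(0, M(-4)) = (10 - 5)*((889/18)*0) = 5*0 = 0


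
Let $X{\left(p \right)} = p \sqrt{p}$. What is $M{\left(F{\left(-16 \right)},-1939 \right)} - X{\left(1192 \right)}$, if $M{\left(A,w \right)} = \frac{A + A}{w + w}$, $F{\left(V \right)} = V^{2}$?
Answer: $- \frac{256}{1939} - 2384 \sqrt{298} \approx -41154.0$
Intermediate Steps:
$M{\left(A,w \right)} = \frac{A}{w}$ ($M{\left(A,w \right)} = \frac{2 A}{2 w} = 2 A \frac{1}{2 w} = \frac{A}{w}$)
$X{\left(p \right)} = p^{\frac{3}{2}}$
$M{\left(F{\left(-16 \right)},-1939 \right)} - X{\left(1192 \right)} = \frac{\left(-16\right)^{2}}{-1939} - 1192^{\frac{3}{2}} = 256 \left(- \frac{1}{1939}\right) - 2384 \sqrt{298} = - \frac{256}{1939} - 2384 \sqrt{298}$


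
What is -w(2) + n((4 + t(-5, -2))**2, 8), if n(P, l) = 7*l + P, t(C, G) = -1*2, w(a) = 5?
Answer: 55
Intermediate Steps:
t(C, G) = -2
n(P, l) = P + 7*l
-w(2) + n((4 + t(-5, -2))**2, 8) = -1*5 + ((4 - 2)**2 + 7*8) = -5 + (2**2 + 56) = -5 + (4 + 56) = -5 + 60 = 55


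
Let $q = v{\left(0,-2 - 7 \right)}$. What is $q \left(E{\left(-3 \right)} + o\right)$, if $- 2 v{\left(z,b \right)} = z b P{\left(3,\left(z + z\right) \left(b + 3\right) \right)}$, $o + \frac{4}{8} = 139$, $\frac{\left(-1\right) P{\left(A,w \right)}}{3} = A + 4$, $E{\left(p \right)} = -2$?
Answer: $0$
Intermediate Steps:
$P{\left(A,w \right)} = -12 - 3 A$ ($P{\left(A,w \right)} = - 3 \left(A + 4\right) = - 3 \left(4 + A\right) = -12 - 3 A$)
$o = \frac{277}{2}$ ($o = - \frac{1}{2} + 139 = \frac{277}{2} \approx 138.5$)
$v{\left(z,b \right)} = \frac{21 b z}{2}$ ($v{\left(z,b \right)} = - \frac{z b \left(-12 - 9\right)}{2} = - \frac{b z \left(-12 - 9\right)}{2} = - \frac{b z \left(-21\right)}{2} = - \frac{\left(-21\right) b z}{2} = \frac{21 b z}{2}$)
$q = 0$ ($q = \frac{21}{2} \left(-2 - 7\right) 0 = \frac{21}{2} \left(-9\right) 0 = 0$)
$q \left(E{\left(-3 \right)} + o\right) = 0 \left(-2 + \frac{277}{2}\right) = 0 \cdot \frac{273}{2} = 0$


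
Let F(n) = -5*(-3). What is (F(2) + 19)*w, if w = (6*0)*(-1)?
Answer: 0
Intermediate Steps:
F(n) = 15
w = 0 (w = 0*(-1) = 0)
(F(2) + 19)*w = (15 + 19)*0 = 34*0 = 0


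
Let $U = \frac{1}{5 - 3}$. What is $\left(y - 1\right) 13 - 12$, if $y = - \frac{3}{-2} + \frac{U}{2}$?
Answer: $- \frac{9}{4} \approx -2.25$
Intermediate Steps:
$U = \frac{1}{2} \approx 0.5$
$y = \frac{7}{4}$ ($y = - \frac{3}{-2} + \frac{1}{2 \cdot 2} = \left(-3\right) \left(- \frac{1}{2}\right) + \frac{1}{2} \cdot \frac{1}{2} = \frac{3}{2} + \frac{1}{4} = \frac{7}{4} \approx 1.75$)
$\left(y - 1\right) 13 - 12 = \left(\frac{7}{4} - 1\right) 13 - 12 = \frac{3}{4} \cdot 13 - 12 = \frac{39}{4} - 12 = - \frac{9}{4}$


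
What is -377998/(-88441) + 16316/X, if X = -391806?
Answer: 73329440516/17325857223 ≈ 4.2324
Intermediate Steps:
-377998/(-88441) + 16316/X = -377998/(-88441) + 16316/(-391806) = -377998*(-1/88441) + 16316*(-1/391806) = 377998/88441 - 8158/195903 = 73329440516/17325857223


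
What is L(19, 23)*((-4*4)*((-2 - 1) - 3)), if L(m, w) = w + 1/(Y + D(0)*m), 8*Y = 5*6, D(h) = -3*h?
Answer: 11168/5 ≈ 2233.6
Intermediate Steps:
Y = 15/4 (Y = (5*6)/8 = (⅛)*30 = 15/4 ≈ 3.7500)
L(m, w) = 4/15 + w (L(m, w) = w + 1/(15/4 + (-3*0)*m) = w + 1/(15/4 + 0*m) = w + 1/(15/4 + 0) = w + 1/(15/4) = w + 4/15 = 4/15 + w)
L(19, 23)*((-4*4)*((-2 - 1) - 3)) = (4/15 + 23)*((-4*4)*((-2 - 1) - 3)) = 349*(-16*(-3 - 3))/15 = 349*(-16*(-6))/15 = (349/15)*96 = 11168/5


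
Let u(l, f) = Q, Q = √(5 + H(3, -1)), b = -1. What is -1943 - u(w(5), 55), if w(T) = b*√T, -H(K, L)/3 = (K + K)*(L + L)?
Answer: -1943 - √41 ≈ -1949.4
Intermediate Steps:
H(K, L) = -12*K*L (H(K, L) = -3*(K + K)*(L + L) = -3*2*K*2*L = -12*K*L)
Q = √41 (Q = √(5 - 12*3*(-1)) = √(5 + 36) = √41 ≈ 6.4031)
w(T) = -√T
u(l, f) = √41
-1943 - u(w(5), 55) = -1943 - √41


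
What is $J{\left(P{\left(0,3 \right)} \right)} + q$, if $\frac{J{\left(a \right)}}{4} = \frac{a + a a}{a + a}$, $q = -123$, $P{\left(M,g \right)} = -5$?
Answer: $-131$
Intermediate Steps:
$J{\left(a \right)} = \frac{2 \left(a + a^{2}\right)}{a}$ ($J{\left(a \right)} = 4 \frac{a + a a}{a + a} = 4 \frac{a + a^{2}}{2 a} = \frac{2 \left(a + a^{2}\right)}{a}$)
$J{\left(P{\left(0,3 \right)} \right)} + q = \left(2 + 2 \left(-5\right)\right) - 123 = \left(2 - 10\right) - 123 = -8 - 123 = -131$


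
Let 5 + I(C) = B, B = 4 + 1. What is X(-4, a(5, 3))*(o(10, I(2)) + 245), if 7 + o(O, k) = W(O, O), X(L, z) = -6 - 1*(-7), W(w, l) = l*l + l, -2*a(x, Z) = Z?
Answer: 348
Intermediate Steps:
a(x, Z) = -Z/2
W(w, l) = l + l² (W(w, l) = l² + l = l + l²)
X(L, z) = 1 (X(L, z) = -6 + 7 = 1)
B = 5
I(C) = 0 (I(C) = -5 + 5 = 0)
o(O, k) = -7 + O*(1 + O)
X(-4, a(5, 3))*(o(10, I(2)) + 245) = 1*((-7 + 10*(1 + 10)) + 245) = 1*((-7 + 10*11) + 245) = 1*((-7 + 110) + 245) = 1*(103 + 245) = 1*348 = 348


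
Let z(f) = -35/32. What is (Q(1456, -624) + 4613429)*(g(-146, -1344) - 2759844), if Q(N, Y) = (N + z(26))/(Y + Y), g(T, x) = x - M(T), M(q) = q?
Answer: -84783249502662409/6656 ≈ -1.2738e+13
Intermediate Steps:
g(T, x) = x - T
z(f) = -35/32 (z(f) = -35*1/32 = -35/32)
Q(N, Y) = (-35/32 + N)/(2*Y) (Q(N, Y) = (N - 35/32)/(Y + Y) = (-35/32 + N)/((2*Y)) = (-35/32 + N)*(1/(2*Y)) = (-35/32 + N)/(2*Y))
(Q(1456, -624) + 4613429)*(g(-146, -1344) - 2759844) = ((1/64)*(-35 + 32*1456)/(-624) + 4613429)*((-1344 - 1*(-146)) - 2759844) = ((1/64)*(-1/624)*(-35 + 46592) + 4613429)*((-1344 + 146) - 2759844) = ((1/64)*(-1/624)*46557 + 4613429)*(-1198 - 2759844) = (-15519/13312 + 4613429)*(-2761042) = (61413951329/13312)*(-2761042) = -84783249502662409/6656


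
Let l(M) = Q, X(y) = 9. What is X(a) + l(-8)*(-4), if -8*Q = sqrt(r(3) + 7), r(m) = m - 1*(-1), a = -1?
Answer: 9 + sqrt(11)/2 ≈ 10.658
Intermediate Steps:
r(m) = 1 + m (r(m) = m + 1 = 1 + m)
Q = -sqrt(11)/8 (Q = -sqrt((1 + 3) + 7)/8 = -sqrt(4 + 7)/8 = -sqrt(11)/8 ≈ -0.41458)
l(M) = -sqrt(11)/8
X(a) + l(-8)*(-4) = 9 - sqrt(11)/8*(-4) = 9 + sqrt(11)/2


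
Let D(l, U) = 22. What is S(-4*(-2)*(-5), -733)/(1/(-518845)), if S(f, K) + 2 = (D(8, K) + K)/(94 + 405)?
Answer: 886706105/499 ≈ 1.7770e+6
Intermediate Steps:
S(f, K) = -976/499 + K/499 (S(f, K) = -2 + (22 + K)/(94 + 405) = -2 + (22 + K)/499 = -2 + (22 + K)*(1/499) = -2 + (22/499 + K/499) = -976/499 + K/499)
S(-4*(-2)*(-5), -733)/(1/(-518845)) = (-976/499 + (1/499)*(-733))/(1/(-518845)) = (-976/499 - 733/499)/(-1/518845) = -1709/499*(-518845) = 886706105/499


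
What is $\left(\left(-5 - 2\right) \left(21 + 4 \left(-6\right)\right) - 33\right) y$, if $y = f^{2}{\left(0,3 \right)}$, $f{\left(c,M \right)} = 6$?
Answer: $-432$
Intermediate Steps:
$y = 36$ ($y = 6^{2} = 36$)
$\left(\left(-5 - 2\right) \left(21 + 4 \left(-6\right)\right) - 33\right) y = \left(\left(-5 - 2\right) \left(21 + 4 \left(-6\right)\right) - 33\right) 36 = \left(- 7 \left(21 - 24\right) - 33\right) 36 = \left(\left(-7\right) \left(-3\right) - 33\right) 36 = \left(21 - 33\right) 36 = \left(-12\right) 36 = -432$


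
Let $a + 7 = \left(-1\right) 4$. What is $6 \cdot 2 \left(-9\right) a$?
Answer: $1188$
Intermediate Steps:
$a = -11$ ($a = -7 - 4 = -11$)
$6 \cdot 2 \left(-9\right) a = 6 \cdot 2 \left(-9\right) \left(-11\right) = 12 \left(-9\right) \left(-11\right) = \left(-108\right) \left(-11\right) = 1188$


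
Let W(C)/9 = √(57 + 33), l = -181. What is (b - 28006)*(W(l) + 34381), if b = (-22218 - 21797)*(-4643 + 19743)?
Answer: -22851486570786 - 17945671662*√10 ≈ -2.2908e+13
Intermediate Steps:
W(C) = 27*√10 (W(C) = 9*√(57 + 33) = 9*√90 = 9*(3*√10) = 27*√10)
b = -664626500 (b = -44015*15100 = -664626500)
(b - 28006)*(W(l) + 34381) = (-664626500 - 28006)*(27*√10 + 34381) = -664654506*(34381 + 27*√10) = -22851486570786 - 17945671662*√10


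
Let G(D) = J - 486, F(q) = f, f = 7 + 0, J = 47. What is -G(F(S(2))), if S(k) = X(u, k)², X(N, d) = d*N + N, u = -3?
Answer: 439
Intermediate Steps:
X(N, d) = N + N*d (X(N, d) = N*d + N = N + N*d)
f = 7
S(k) = (-3 - 3*k)² (S(k) = (-3*(1 + k))² = (-3 - 3*k)²)
F(q) = 7
G(D) = -439 (G(D) = 47 - 486 = -439)
-G(F(S(2))) = -1*(-439) = 439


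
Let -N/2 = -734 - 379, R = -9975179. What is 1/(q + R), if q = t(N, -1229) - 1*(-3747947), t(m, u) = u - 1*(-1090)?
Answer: -1/6227371 ≈ -1.6058e-7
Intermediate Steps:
N = 2226 (N = -2*(-734 - 379) = -2*(-1113) = 2226)
t(m, u) = 1090 + u (t(m, u) = u + 1090 = 1090 + u)
q = 3747808 (q = (1090 - 1229) - 1*(-3747947) = -139 + 3747947 = 3747808)
1/(q + R) = 1/(3747808 - 9975179) = 1/(-6227371) = -1/6227371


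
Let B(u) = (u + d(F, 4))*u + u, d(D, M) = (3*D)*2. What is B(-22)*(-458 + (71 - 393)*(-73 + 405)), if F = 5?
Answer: 21257676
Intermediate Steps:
d(D, M) = 6*D
B(u) = u + u*(30 + u) (B(u) = (u + 6*5)*u + u = (u + 30)*u + u = (30 + u)*u + u = u*(30 + u) + u = u + u*(30 + u))
B(-22)*(-458 + (71 - 393)*(-73 + 405)) = (-22*(31 - 22))*(-458 + (71 - 393)*(-73 + 405)) = (-22*9)*(-458 - 322*332) = -198*(-458 - 106904) = -198*(-107362) = 21257676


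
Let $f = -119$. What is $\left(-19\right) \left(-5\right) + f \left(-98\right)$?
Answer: $11757$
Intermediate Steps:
$\left(-19\right) \left(-5\right) + f \left(-98\right) = \left(-19\right) \left(-5\right) - -11662 = 95 + 11662 = 11757$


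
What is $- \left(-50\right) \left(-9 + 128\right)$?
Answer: $5950$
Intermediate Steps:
$- \left(-50\right) \left(-9 + 128\right) = - \left(-50\right) 119 = \left(-1\right) \left(-5950\right) = 5950$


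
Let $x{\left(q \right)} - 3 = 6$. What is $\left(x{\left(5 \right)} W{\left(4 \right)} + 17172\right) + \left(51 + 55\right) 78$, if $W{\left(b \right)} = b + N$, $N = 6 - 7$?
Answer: $25467$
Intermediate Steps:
$N = -1$ ($N = 6 - 7 = -1$)
$W{\left(b \right)} = -1 + b$ ($W{\left(b \right)} = b - 1 = -1 + b$)
$x{\left(q \right)} = 9$ ($x{\left(q \right)} = 3 + 6 = 9$)
$\left(x{\left(5 \right)} W{\left(4 \right)} + 17172\right) + \left(51 + 55\right) 78 = \left(9 \left(-1 + 4\right) + 17172\right) + \left(51 + 55\right) 78 = \left(9 \cdot 3 + 17172\right) + 106 \cdot 78 = \left(27 + 17172\right) + 8268 = 17199 + 8268 = 25467$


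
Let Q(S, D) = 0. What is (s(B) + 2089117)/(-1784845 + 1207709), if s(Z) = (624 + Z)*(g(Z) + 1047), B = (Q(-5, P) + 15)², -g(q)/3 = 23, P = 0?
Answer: -2919439/577136 ≈ -5.0585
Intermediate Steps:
g(q) = -69 (g(q) = -3*23 = -69)
B = 225 (B = (0 + 15)² = 15² = 225)
s(Z) = 610272 + 978*Z (s(Z) = (624 + Z)*(-69 + 1047) = (624 + Z)*978 = 610272 + 978*Z)
(s(B) + 2089117)/(-1784845 + 1207709) = ((610272 + 978*225) + 2089117)/(-1784845 + 1207709) = ((610272 + 220050) + 2089117)/(-577136) = (830322 + 2089117)*(-1/577136) = 2919439*(-1/577136) = -2919439/577136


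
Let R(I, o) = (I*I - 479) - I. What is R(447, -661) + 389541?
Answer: 588424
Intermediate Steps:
R(I, o) = -479 + I**2 - I (R(I, o) = (I**2 - 479) - I = (-479 + I**2) - I = -479 + I**2 - I)
R(447, -661) + 389541 = (-479 + 447**2 - 1*447) + 389541 = (-479 + 199809 - 447) + 389541 = 198883 + 389541 = 588424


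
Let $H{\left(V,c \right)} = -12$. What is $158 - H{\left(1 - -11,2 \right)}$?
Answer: $170$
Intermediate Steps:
$158 - H{\left(1 - -11,2 \right)} = 158 - -12 = 158 + 12 = 170$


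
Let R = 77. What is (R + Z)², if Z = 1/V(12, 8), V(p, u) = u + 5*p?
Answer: 27426169/4624 ≈ 5931.3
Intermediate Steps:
Z = 1/68 (Z = 1/(8 + 5*12) = 1/(8 + 60) = 1/68 ≈ 0.014706)
(R + Z)² = (77 + 1/68)² = (5237/68)² = 27426169/4624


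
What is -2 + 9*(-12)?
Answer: -110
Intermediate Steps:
-2 + 9*(-12) = -2 - 108 = -110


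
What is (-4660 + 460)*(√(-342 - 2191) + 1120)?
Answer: -4704000 - 4200*I*√2533 ≈ -4.704e+6 - 2.1138e+5*I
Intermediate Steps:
(-4660 + 460)*(√(-342 - 2191) + 1120) = -4200*(√(-2533) + 1120) = -4200*(I*√2533 + 1120) = -4200*(1120 + I*√2533) = -4704000 - 4200*I*√2533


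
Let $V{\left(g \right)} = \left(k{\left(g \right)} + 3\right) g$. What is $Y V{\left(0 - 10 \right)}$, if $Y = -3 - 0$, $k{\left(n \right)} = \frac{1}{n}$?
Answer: $87$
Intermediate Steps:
$V{\left(g \right)} = g \left(3 + \frac{1}{g}\right)$ ($V{\left(g \right)} = \left(\frac{1}{g} + 3\right) g = \left(3 + \frac{1}{g}\right) g = g \left(3 + \frac{1}{g}\right)$)
$Y = -3$ ($Y = -3 + 0 = -3$)
$Y V{\left(0 - 10 \right)} = - 3 \left(1 + 3 \left(0 - 10\right)\right) = - 3 \left(1 + 3 \left(-10\right)\right) = - 3 \left(1 - 30\right) = \left(-3\right) \left(-29\right) = 87$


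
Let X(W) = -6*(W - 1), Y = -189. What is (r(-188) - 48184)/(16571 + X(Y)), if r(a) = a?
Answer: -48372/17711 ≈ -2.7312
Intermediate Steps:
X(W) = 6 - 6*W (X(W) = -6*(-1 + W) = 6 - 6*W)
(r(-188) - 48184)/(16571 + X(Y)) = (-188 - 48184)/(16571 + (6 - 6*(-189))) = -48372/(16571 + (6 + 1134)) = -48372/(16571 + 1140) = -48372/17711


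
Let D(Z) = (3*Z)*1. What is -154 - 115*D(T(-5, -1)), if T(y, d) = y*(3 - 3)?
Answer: -154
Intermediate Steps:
T(y, d) = 0 (T(y, d) = y*0 = 0)
D(Z) = 3*Z
-154 - 115*D(T(-5, -1)) = -154 - 345*0 = -154 - 115*0 = -154 + 0 = -154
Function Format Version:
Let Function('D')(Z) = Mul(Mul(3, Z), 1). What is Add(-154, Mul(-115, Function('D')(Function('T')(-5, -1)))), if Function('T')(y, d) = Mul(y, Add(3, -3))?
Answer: -154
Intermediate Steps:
Function('T')(y, d) = 0 (Function('T')(y, d) = Mul(y, 0) = 0)
Function('D')(Z) = Mul(3, Z)
Add(-154, Mul(-115, Function('D')(Function('T')(-5, -1)))) = Add(-154, Mul(-115, Mul(3, 0))) = Add(-154, Mul(-115, 0)) = Add(-154, 0) = -154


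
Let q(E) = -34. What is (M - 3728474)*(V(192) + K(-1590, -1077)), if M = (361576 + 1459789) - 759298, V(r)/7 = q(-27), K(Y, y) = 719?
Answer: -1282541767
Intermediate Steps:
V(r) = -238 (V(r) = 7*(-34) = -238)
M = 1062067 (M = 1821365 - 759298 = 1062067)
(M - 3728474)*(V(192) + K(-1590, -1077)) = (1062067 - 3728474)*(-238 + 719) = -2666407*481 = -1282541767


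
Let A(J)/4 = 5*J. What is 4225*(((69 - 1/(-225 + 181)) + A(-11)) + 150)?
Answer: -181675/44 ≈ -4129.0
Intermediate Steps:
A(J) = 20*J (A(J) = 4*(5*J) = 20*J)
4225*(((69 - 1/(-225 + 181)) + A(-11)) + 150) = 4225*(((69 - 1/(-225 + 181)) + 20*(-11)) + 150) = 4225*(((69 - 1/(-44)) - 220) + 150) = 4225*(((69 - 1*(-1/44)) - 220) + 150) = 4225*(((69 + 1/44) - 220) + 150) = 4225*((3037/44 - 220) + 150) = 4225*(-6643/44 + 150) = 4225*(-43/44) = -181675/44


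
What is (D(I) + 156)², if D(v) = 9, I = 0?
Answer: 27225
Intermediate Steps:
(D(I) + 156)² = (9 + 156)² = 165² = 27225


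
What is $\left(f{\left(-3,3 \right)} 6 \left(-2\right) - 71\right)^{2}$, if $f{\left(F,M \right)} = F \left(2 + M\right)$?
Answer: $11881$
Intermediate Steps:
$\left(f{\left(-3,3 \right)} 6 \left(-2\right) - 71\right)^{2} = \left(- 3 \left(2 + 3\right) 6 \left(-2\right) - 71\right)^{2} = \left(\left(-3\right) 5 \cdot 6 \left(-2\right) - 71\right)^{2} = \left(\left(-15\right) 6 \left(-2\right) - 71\right)^{2} = \left(\left(-90\right) \left(-2\right) - 71\right)^{2} = \left(180 - 71\right)^{2} = 109^{2} = 11881$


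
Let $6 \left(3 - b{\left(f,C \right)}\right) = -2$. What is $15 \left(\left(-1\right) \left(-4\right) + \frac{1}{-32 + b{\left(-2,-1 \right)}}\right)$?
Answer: $\frac{5115}{86} \approx 59.477$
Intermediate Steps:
$b{\left(f,C \right)} = \frac{10}{3}$ ($b{\left(f,C \right)} = 3 - - \frac{1}{3} = 3 + \frac{1}{3} = \frac{10}{3}$)
$15 \left(\left(-1\right) \left(-4\right) + \frac{1}{-32 + b{\left(-2,-1 \right)}}\right) = 15 \left(\left(-1\right) \left(-4\right) + \frac{1}{-32 + \frac{10}{3}}\right) = 15 \left(4 + \frac{1}{- \frac{86}{3}}\right) = 15 \left(4 - \frac{3}{86}\right) = 15 \cdot \frac{341}{86} = \frac{5115}{86}$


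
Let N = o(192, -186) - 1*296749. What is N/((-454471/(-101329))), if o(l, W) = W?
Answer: -30088126615/454471 ≈ -66205.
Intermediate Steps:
N = -296935 (N = -186 - 1*296749 = -186 - 296749 = -296935)
N/((-454471/(-101329))) = -296935/((-454471/(-101329))) = -296935/((-454471*(-1/101329))) = -296935/454471/101329 = -296935*101329/454471 = -30088126615/454471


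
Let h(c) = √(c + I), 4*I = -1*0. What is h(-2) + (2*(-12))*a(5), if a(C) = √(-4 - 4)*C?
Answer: -239*I*√2 ≈ -338.0*I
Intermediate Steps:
I = 0 (I = (-1*0)/4 = (¼)*0 = 0)
h(c) = √c (h(c) = √(c + 0) = √c)
a(C) = 2*I*C*√2 (a(C) = √(-8)*C = (2*I*√2)*C = 2*I*C*√2)
h(-2) + (2*(-12))*a(5) = √(-2) + (2*(-12))*(2*I*5*√2) = I*√2 - 240*I*√2 = -239*I*√2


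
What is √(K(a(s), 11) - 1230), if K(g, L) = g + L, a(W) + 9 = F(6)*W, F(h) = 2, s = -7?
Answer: 3*I*√138 ≈ 35.242*I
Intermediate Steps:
a(W) = -9 + 2*W
K(g, L) = L + g
√(K(a(s), 11) - 1230) = √((11 + (-9 + 2*(-7))) - 1230) = √((11 + (-9 - 14)) - 1230) = √((11 - 23) - 1230) = √(-12 - 1230) = √(-1242) = 3*I*√138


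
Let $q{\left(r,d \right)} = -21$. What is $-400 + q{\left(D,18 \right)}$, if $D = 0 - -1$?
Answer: $-421$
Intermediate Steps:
$D = 1$ ($D = 0 + 1 = 1$)
$-400 + q{\left(D,18 \right)} = -400 - 21 = -421$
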